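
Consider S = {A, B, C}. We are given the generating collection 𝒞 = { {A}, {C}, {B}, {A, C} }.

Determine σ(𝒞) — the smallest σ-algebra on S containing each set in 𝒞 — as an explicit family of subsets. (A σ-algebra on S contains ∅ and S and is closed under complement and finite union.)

Initial family (6 sets): { ∅, {A}, {B}, {C}, {A, C}, S }.
Step 1 (2 new):
  {A, B}  = {C}ᶜ
  {B, C}  = {A}ᶜ
  |family| = 8
Step 2: no new sets; the family is a σ-algebra.

Therefore σ(𝒞) = { ∅, {A}, {B}, {C}, {A, B}, {A, C}, {B, C}, S } (|σ(𝒞)| = 8).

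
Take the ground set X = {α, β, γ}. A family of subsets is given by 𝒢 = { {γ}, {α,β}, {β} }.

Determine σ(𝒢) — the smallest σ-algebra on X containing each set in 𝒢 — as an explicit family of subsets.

σ(𝒢) = { {}, {α}, {β}, {γ}, {α,β}, {α,γ}, {β,γ}, X }

Derivation:
Start: 𝒢 ∪ {∅, X} = { {}, {β}, {γ}, {α,β}, X }.
Pass 1 adds 2:
  {α,γ}  = {β}ᶜ
  {β,γ}  = {γ} ∪ {β}
Pass 2. New:
  {α}  = {β,γ}ᶜ
Pass 3: stable.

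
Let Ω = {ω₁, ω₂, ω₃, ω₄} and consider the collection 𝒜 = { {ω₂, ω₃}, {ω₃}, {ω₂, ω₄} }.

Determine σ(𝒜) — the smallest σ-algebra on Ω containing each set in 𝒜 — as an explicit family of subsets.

σ(𝒜) (16 sets): { {}, {ω₁}, {ω₂}, {ω₃}, {ω₄}, {ω₁, ω₂}, {ω₁, ω₃}, {ω₁, ω₄}, {ω₂, ω₃}, {ω₂, ω₄}, {ω₃, ω₄}, {ω₁, ω₂, ω₃}, {ω₁, ω₂, ω₄}, {ω₁, ω₃, ω₄}, {ω₂, ω₃, ω₄}, Ω }

Check:
Take S₀ = 𝒜 ∪ {∅, Ω} = { {}, {ω₃}, {ω₂, ω₃}, {ω₂, ω₄}, Ω }.
Round 1: 4 new —
  {ω₁, ω₃}  = {ω₂, ω₄}ᶜ
  {ω₁, ω₄}  = {ω₂, ω₃}ᶜ
  {ω₁, ω₂, ω₄}  = {ω₃}ᶜ
  {ω₂, ω₃, ω₄}  = {ω₃} ∪ {ω₂, ω₄}
Round 2: +3 →
  {ω₁}  = {ω₂, ω₃, ω₄}ᶜ
  {ω₁, ω₂, ω₃}  = {ω₂, ω₃} ∪ {ω₁, ω₃}
  {ω₁, ω₃, ω₄}  = {ω₃} ∪ {ω₁, ω₄}
Round 3. New:
  {ω₂}  = {ω₁, ω₃, ω₄}ᶜ
  {ω₄}  = {ω₁, ω₂, ω₃}ᶜ
Round 4 adds 2:
  {ω₁, ω₂}  = {ω₂} ∪ {ω₁}
  {ω₃, ω₄}  = {ω₃} ∪ {ω₄}
After Round 5 the family is unchanged; done.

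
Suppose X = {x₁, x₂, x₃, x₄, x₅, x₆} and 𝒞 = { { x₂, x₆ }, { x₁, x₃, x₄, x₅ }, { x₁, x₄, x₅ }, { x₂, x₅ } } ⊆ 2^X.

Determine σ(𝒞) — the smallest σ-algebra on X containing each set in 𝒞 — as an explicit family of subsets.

Begin from { {}, { x₂, x₅ }, { x₂, x₆ }, { x₁, x₄, x₅ }, { x₁, x₃, x₄, x₅ }, X } (that is, 𝒞 plus ∅ and X).
Round 1: +6 →
  { x₂, x₃, x₆ }  = complement { x₁, x₄, x₅ }
  { x₂, x₅, x₆ }  = { x₂, x₅ } ∪ { x₂, x₆ }
  { x₁, x₂, x₄, x₅ }  = { x₁, x₄, x₅ } ∪ { x₂, x₅ }
  { x₁, x₃, x₄, x₆ }  = complement { x₂, x₅ }
  { x₁, x₂, x₃, x₄, x₅ }  = { x₂, x₅ } ∪ { x₁, x₃, x₄, x₅ }
  { x₁, x₂, x₄, x₅, x₆ }  = { x₁, x₄, x₅ } ∪ { x₂, x₆ }
  |family| = 12
Round 2 (7 new):
  { x₃ }  = complement { x₁, x₂, x₄, x₅, x₆ }
  { x₆ }  = complement { x₁, x₂, x₃, x₄, x₅ }
  { x₃, x₆ }  = complement { x₁, x₂, x₄, x₅ }
  { x₁, x₃, x₄ }  = complement { x₂, x₅, x₆ }
  { x₂, x₃, x₅, x₆ }  = { x₂, x₅ } ∪ { x₂, x₃, x₆ }
  { x₁, x₂, x₃, x₄, x₆ }  = { x₂, x₃, x₆ } ∪ { x₁, x₃, x₄, x₆ }
  { x₁, x₃, x₄, x₅, x₆ }  = { x₁, x₄, x₅ } ∪ { x₁, x₃, x₄, x₆ }
  |family| = 19
Round 3. New:
  { x₂ }  = complement { x₁, x₃, x₄, x₅, x₆ }
  { x₅ }  = complement { x₁, x₂, x₃, x₄, x₆ }
  { x₁, x₄ }  = complement { x₂, x₃, x₅, x₆ }
  { x₂, x₃, x₅ }  = { x₂, x₅ } ∪ { x₃ }
  { x₁, x₄, x₅, x₆ }  = { x₁, x₄, x₅ } ∪ { x₆ }
  |family| = 24
Round 4: +8 →
  { x₂, x₃ }  = complement { x₁, x₄, x₅, x₆ }
  { x₃, x₅ }  = { x₅ } ∪ { x₃ }
  { x₅, x₆ }  = { x₆ } ∪ { x₅ }
  { x₁, x₂, x₄ }  = { x₂ } ∪ { x₁, x₄ }
  { x₁, x₄, x₆ }  = complement { x₂, x₃, x₅ }
  { x₃, x₅, x₆ }  = { x₅ } ∪ { x₃, x₆ }
  { x₁, x₂, x₃, x₄ }  = { x₂ } ∪ { x₁, x₃, x₄ }
  { x₁, x₂, x₄, x₆ }  = { x₂, x₆ } ∪ { x₁, x₄ }
  |family| = 32
After Round 5 the family is unchanged; done.

Therefore σ(𝒞) = { {}, { x₂ }, { x₃ }, { x₅ }, { x₆ }, { x₁, x₄ }, { x₂, x₃ }, { x₂, x₅ }, { x₂, x₆ }, { x₃, x₅ }, { x₃, x₆ }, { x₅, x₆ }, { x₁, x₂, x₄ }, { x₁, x₃, x₄ }, { x₁, x₄, x₅ }, { x₁, x₄, x₆ }, { x₂, x₃, x₅ }, { x₂, x₃, x₆ }, { x₂, x₅, x₆ }, { x₃, x₅, x₆ }, { x₁, x₂, x₃, x₄ }, { x₁, x₂, x₄, x₅ }, { x₁, x₂, x₄, x₆ }, { x₁, x₃, x₄, x₅ }, { x₁, x₃, x₄, x₆ }, { x₁, x₄, x₅, x₆ }, { x₂, x₃, x₅, x₆ }, { x₁, x₂, x₃, x₄, x₅ }, { x₁, x₂, x₃, x₄, x₆ }, { x₁, x₂, x₄, x₅, x₆ }, { x₁, x₃, x₄, x₅, x₆ }, X } (|σ(𝒞)| = 32).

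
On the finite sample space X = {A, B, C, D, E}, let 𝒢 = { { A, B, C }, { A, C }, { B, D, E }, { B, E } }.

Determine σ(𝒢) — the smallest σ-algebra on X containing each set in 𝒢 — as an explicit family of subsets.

|σ(𝒢)| = 16.  σ(𝒢) = { {  }, { B }, { D }, { E }, { A, C }, { B, D }, { B, E }, { D, E }, { A, B, C }, { A, C, D }, { A, C, E }, { B, D, E }, { A, B, C, D }, { A, B, C, E }, { A, C, D, E }, X }

Trace:
Take S₀ = 𝒢 ∪ {∅, X} = { {  }, { A, C }, { B, E }, { A, B, C }, { B, D, E }, X }.
Iteration 1: 3 new —
  { D, E }  = { A, B, C }ᶜ
  { A, C, D }  = { B, E }ᶜ
  { A, B, C, E }  = { B, E } ∪ { A, B, C }
  (now 9)
Iteration 2 (3 new):
  { D }  = { A, B, C, E }ᶜ
  { A, B, C, D }  = { A, B, C } ∪ { A, C, D }
  { A, C, D, E }  = { D, E } ∪ { A, C, D }
  (now 12)
Iteration 3: 2 new —
  { B }  = { A, C, D, E }ᶜ
  { E }  = { A, B, C, D }ᶜ
  (now 14)
Iteration 4 (2 new):
  { B, D }  = { D } ∪ { B }
  { A, C, E }  = { A, C } ∪ { E }
  (now 16)
Iteration 5: closed — nothing new.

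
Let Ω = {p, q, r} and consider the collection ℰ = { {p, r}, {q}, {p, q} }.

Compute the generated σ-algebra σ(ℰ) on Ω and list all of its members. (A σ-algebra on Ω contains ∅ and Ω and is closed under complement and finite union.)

Take S₀ = ℰ ∪ {∅, Ω} = { {}, {q}, {p, q}, {p, r}, Ω }.
Round 1 (1 new):
  {r}  = ᶜ of {p, q}
  — 6 sets.
Round 2 (1 new):
  {q, r}  = {r} ∪ {q}
  — 7 sets.
Round 3: 1 new —
  {p}  = ᶜ of {q, r}
  — 8 sets.
Round 4 adds nothing — fixpoint reached.

σ(ℰ) = { {}, {p}, {q}, {r}, {p, q}, {p, r}, {q, r}, Ω }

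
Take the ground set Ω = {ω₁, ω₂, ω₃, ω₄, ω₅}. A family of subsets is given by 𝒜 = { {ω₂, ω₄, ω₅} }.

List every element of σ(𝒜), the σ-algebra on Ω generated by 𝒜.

σ(𝒜) = { ∅, {ω₁, ω₃}, {ω₂, ω₄, ω₅}, Ω }

Trace:
Start: 𝒜 ∪ {∅, Ω} = { ∅, {ω₂, ω₄, ω₅}, Ω }.
Round 1: +1 →
  {ω₁, ω₃}  = complement {ω₂, ω₄, ω₅}
  |family| = 4
Round 2: no new sets; the family is a σ-algebra.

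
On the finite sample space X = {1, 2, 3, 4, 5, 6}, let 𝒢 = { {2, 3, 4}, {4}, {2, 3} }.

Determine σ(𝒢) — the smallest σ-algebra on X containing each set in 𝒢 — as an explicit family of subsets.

Seed the family with 𝒢 together with ∅ and X: { {}, {4}, {2, 3}, {2, 3, 4}, X }.
Step 1: 3 new —
  {1, 5, 6}  = complement {2, 3, 4}
  {1, 4, 5, 6}  = complement {2, 3}
  {1, 2, 3, 5, 6}  = complement {4}
  (now 8)
Step 2: already closed under ᶜ and ∪.

|σ(𝒢)| = 8.  σ(𝒢) = { {}, {4}, {2, 3}, {1, 5, 6}, {2, 3, 4}, {1, 4, 5, 6}, {1, 2, 3, 5, 6}, X }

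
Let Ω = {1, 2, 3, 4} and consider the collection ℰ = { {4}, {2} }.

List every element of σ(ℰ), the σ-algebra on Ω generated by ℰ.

Seed the family with ℰ together with ∅ and Ω: { ∅, {2}, {4}, Ω }.
Step 1: +3 →
  {2, 4}  = {2} ∪ {4}
  {1, 2, 3}  = {4}ᶜ
  {1, 3, 4}  = {2}ᶜ
  |family| = 7
Step 2: 1 new —
  {1, 3}  = {2, 4}ᶜ
  |family| = 8
Step 3 adds nothing — fixpoint reached.

Hence σ(ℰ) has 8 members: { ∅, {2}, {4}, {1, 3}, {2, 4}, {1, 2, 3}, {1, 3, 4}, Ω }.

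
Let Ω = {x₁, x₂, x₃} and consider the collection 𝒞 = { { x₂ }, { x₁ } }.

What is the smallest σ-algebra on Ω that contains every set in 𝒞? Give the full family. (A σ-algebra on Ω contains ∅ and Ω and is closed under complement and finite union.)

Start: 𝒞 ∪ {∅, Ω} = { ∅, { x₁ }, { x₂ }, Ω }.
Step 1 adds 3:
  { x₁, x₂ }  = { x₂ } ∪ { x₁ }
  { x₁, x₃ }  = ᶜ of { x₂ }
  { x₂, x₃ }  = ᶜ of { x₁ }
  (now 7)
Step 2: +1 →
  { x₃ }  = ᶜ of { x₁, x₂ }
  (now 8)
After Step 3 the family is unchanged; done.

Therefore σ(𝒞) = { ∅, { x₁ }, { x₂ }, { x₃ }, { x₁, x₂ }, { x₁, x₃ }, { x₂, x₃ }, Ω } (|σ(𝒞)| = 8).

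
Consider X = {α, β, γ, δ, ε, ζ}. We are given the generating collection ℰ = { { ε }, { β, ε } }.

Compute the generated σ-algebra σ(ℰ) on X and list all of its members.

Seed the family with ℰ together with ∅ and X: { {}, { ε }, { β, ε }, X }.
Round 1: 2 new —
  { α, γ, δ, ζ }  = X∖{ β, ε }
  { α, β, γ, δ, ζ }  = X∖{ ε }
  — 6 sets.
Round 2 adds 1:
  { α, γ, δ, ε, ζ }  = { α, γ, δ, ζ } ∪ { ε }
  — 7 sets.
Round 3 (1 new):
  { β }  = X∖{ α, γ, δ, ε, ζ }
  — 8 sets.
Round 4: already closed under ᶜ and ∪.

Therefore σ(ℰ) = { {}, { β }, { ε }, { β, ε }, { α, γ, δ, ζ }, { α, β, γ, δ, ζ }, { α, γ, δ, ε, ζ }, X } (|σ(ℰ)| = 8).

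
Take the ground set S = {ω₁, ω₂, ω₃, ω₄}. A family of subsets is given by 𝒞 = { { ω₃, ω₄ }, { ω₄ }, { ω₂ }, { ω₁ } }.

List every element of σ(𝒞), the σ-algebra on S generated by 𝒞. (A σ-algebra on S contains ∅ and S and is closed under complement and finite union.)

Seed the family with 𝒞 together with ∅ and S: { {  }, { ω₁ }, { ω₂ }, { ω₄ }, { ω₃, ω₄ }, S }.
Pass 1. New:
  { ω₁, ω₂ }  = complement { ω₃, ω₄ }
  { ω₁, ω₄ }  = { ω₄ } ∪ { ω₁ }
  { ω₂, ω₄ }  = { ω₄ } ∪ { ω₂ }
  { ω₁, ω₂, ω₃ }  = complement { ω₄ }
  { ω₁, ω₃, ω₄ }  = complement { ω₂ }
  { ω₂, ω₃, ω₄ }  = complement { ω₁ }
  |family| = 12
Pass 2 adds 3:
  { ω₁, ω₃ }  = complement { ω₂, ω₄ }
  { ω₂, ω₃ }  = complement { ω₁, ω₄ }
  { ω₁, ω₂, ω₄ }  = { ω₁, ω₂ } ∪ { ω₁, ω₄ }
  |family| = 15
Pass 3 adds 1:
  { ω₃ }  = complement { ω₁, ω₂, ω₄ }
  |family| = 16
Pass 4: no new sets; the family is a σ-algebra.

Therefore σ(𝒞) = { {  }, { ω₁ }, { ω₂ }, { ω₃ }, { ω₄ }, { ω₁, ω₂ }, { ω₁, ω₃ }, { ω₁, ω₄ }, { ω₂, ω₃ }, { ω₂, ω₄ }, { ω₃, ω₄ }, { ω₁, ω₂, ω₃ }, { ω₁, ω₂, ω₄ }, { ω₁, ω₃, ω₄ }, { ω₂, ω₃, ω₄ }, S } (|σ(𝒞)| = 16).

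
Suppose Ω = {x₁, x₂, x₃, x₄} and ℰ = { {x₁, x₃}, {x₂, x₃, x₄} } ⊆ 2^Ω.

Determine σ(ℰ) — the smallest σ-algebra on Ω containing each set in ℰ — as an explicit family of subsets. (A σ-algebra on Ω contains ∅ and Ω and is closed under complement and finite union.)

Begin from { {}, {x₁, x₃}, {x₂, x₃, x₄}, Ω } (that is, ℰ plus ∅ and Ω).
Round 1 (2 new):
  {x₁}  = complement {x₂, x₃, x₄}
  {x₂, x₄}  = complement {x₁, x₃}
  [6 total]
Round 2. New:
  {x₁, x₂, x₄}  = {x₂, x₄} ∪ {x₁}
  [7 total]
Round 3 (1 new):
  {x₃}  = complement {x₁, x₂, x₄}
  [8 total]
Round 4: stable.

Therefore σ(ℰ) = { {}, {x₁}, {x₃}, {x₁, x₃}, {x₂, x₄}, {x₁, x₂, x₄}, {x₂, x₃, x₄}, Ω } (|σ(ℰ)| = 8).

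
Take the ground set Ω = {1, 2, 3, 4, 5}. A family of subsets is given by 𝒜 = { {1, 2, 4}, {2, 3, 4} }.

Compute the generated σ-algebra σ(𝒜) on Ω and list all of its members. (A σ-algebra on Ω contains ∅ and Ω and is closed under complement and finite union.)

Seed the family with 𝒜 together with ∅ and Ω: { ∅, {1, 2, 4}, {2, 3, 4}, Ω }.
Step 1 adds 3:
  {1, 5}  = ᶜ of {2, 3, 4}
  {3, 5}  = ᶜ of {1, 2, 4}
  {1, 2, 3, 4}  = {2, 3, 4} ∪ {1, 2, 4}
  — 7 sets.
Step 2 (4 new):
  {5}  = ᶜ of {1, 2, 3, 4}
  {1, 3, 5}  = {1, 5} ∪ {3, 5}
  {1, 2, 4, 5}  = {1, 5} ∪ {1, 2, 4}
  {2, 3, 4, 5}  = {2, 3, 4} ∪ {3, 5}
  — 11 sets.
Step 3 (3 new):
  {1}  = ᶜ of {2, 3, 4, 5}
  {3}  = ᶜ of {1, 2, 4, 5}
  {2, 4}  = ᶜ of {1, 3, 5}
  — 14 sets.
Step 4 adds 2:
  {1, 3}  = {3} ∪ {1}
  {2, 4, 5}  = {2, 4} ∪ {5}
  — 16 sets.
Step 5: already closed under ᶜ and ∪.

Hence σ(𝒜) has 16 members: { ∅, {1}, {3}, {5}, {1, 3}, {1, 5}, {2, 4}, {3, 5}, {1, 2, 4}, {1, 3, 5}, {2, 3, 4}, {2, 4, 5}, {1, 2, 3, 4}, {1, 2, 4, 5}, {2, 3, 4, 5}, Ω }.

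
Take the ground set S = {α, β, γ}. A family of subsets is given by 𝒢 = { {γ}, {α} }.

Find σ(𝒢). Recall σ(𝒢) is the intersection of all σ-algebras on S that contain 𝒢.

σ(𝒢) (8 sets): { {}, {α}, {β}, {γ}, {α, β}, {α, γ}, {β, γ}, S }

Trace:
Initial family (4 sets): { {}, {α}, {γ}, S }.
Pass 1 (3 new):
  {α, β}  = {γ}ᶜ
  {α, γ}  = {γ} ∪ {α}
  {β, γ}  = {α}ᶜ
  [7 total]
Pass 2 (1 new):
  {β}  = {α, γ}ᶜ
  [8 total]
After Pass 3 the family is unchanged; done.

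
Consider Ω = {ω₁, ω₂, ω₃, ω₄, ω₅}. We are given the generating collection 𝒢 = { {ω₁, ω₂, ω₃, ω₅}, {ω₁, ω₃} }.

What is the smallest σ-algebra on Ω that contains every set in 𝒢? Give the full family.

Start: 𝒢 ∪ {∅, Ω} = { ∅, {ω₁, ω₃}, {ω₁, ω₂, ω₃, ω₅}, Ω }.
Step 1. New:
  {ω₄}  = complement {ω₁, ω₂, ω₃, ω₅}
  {ω₂, ω₄, ω₅}  = complement {ω₁, ω₃}
  [6 total]
Step 2 (1 new):
  {ω₁, ω₃, ω₄}  = {ω₁, ω₃} ∪ {ω₄}
  [7 total]
Step 3: 1 new —
  {ω₂, ω₅}  = complement {ω₁, ω₃, ω₄}
  [8 total]
Step 4: closed — nothing new.

|σ(𝒢)| = 8.  σ(𝒢) = { ∅, {ω₄}, {ω₁, ω₃}, {ω₂, ω₅}, {ω₁, ω₃, ω₄}, {ω₂, ω₄, ω₅}, {ω₁, ω₂, ω₃, ω₅}, Ω }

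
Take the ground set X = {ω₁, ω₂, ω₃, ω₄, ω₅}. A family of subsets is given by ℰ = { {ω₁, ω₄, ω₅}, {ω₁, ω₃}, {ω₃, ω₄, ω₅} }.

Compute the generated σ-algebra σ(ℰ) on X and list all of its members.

σ(ℰ) = { {}, {ω₁}, {ω₂}, {ω₃}, {ω₁, ω₂}, {ω₁, ω₃}, {ω₂, ω₃}, {ω₄, ω₅}, {ω₁, ω₂, ω₃}, {ω₁, ω₄, ω₅}, {ω₂, ω₄, ω₅}, {ω₃, ω₄, ω₅}, {ω₁, ω₂, ω₄, ω₅}, {ω₁, ω₃, ω₄, ω₅}, {ω₂, ω₃, ω₄, ω₅}, X }

Trace:
Start: ℰ ∪ {∅, X} = { {}, {ω₁, ω₃}, {ω₁, ω₄, ω₅}, {ω₃, ω₄, ω₅}, X }.
Pass 1 adds 4:
  {ω₁, ω₂}  = complement {ω₃, ω₄, ω₅}
  {ω₂, ω₃}  = complement {ω₁, ω₄, ω₅}
  {ω₂, ω₄, ω₅}  = complement {ω₁, ω₃}
  {ω₁, ω₃, ω₄, ω₅}  = {ω₁, ω₄, ω₅} ∪ {ω₃, ω₄, ω₅}
  — 9 sets.
Pass 2 (4 new):
  {ω₂}  = complement {ω₁, ω₃, ω₄, ω₅}
  {ω₁, ω₂, ω₃}  = {ω₁, ω₂} ∪ {ω₂, ω₃}
  {ω₁, ω₂, ω₄, ω₅}  = {ω₁, ω₄, ω₅} ∪ {ω₁, ω₂}
  {ω₂, ω₃, ω₄, ω₅}  = {ω₃, ω₄, ω₅} ∪ {ω₂, ω₃}
  — 13 sets.
Pass 3: 3 new —
  {ω₁}  = complement {ω₂, ω₃, ω₄, ω₅}
  {ω₃}  = complement {ω₁, ω₂, ω₄, ω₅}
  {ω₄, ω₅}  = complement {ω₁, ω₂, ω₃}
  — 16 sets.
After Pass 4 the family is unchanged; done.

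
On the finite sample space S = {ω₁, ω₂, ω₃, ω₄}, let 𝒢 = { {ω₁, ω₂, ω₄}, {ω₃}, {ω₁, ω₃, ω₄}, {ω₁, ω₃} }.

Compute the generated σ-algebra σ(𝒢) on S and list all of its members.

σ(𝒢) (16 sets): { {}, {ω₁}, {ω₂}, {ω₃}, {ω₄}, {ω₁, ω₂}, {ω₁, ω₃}, {ω₁, ω₄}, {ω₂, ω₃}, {ω₂, ω₄}, {ω₃, ω₄}, {ω₁, ω₂, ω₃}, {ω₁, ω₂, ω₄}, {ω₁, ω₃, ω₄}, {ω₂, ω₃, ω₄}, S }

Working:
Seed the family with 𝒢 together with ∅ and S: { {}, {ω₃}, {ω₁, ω₃}, {ω₁, ω₂, ω₄}, {ω₁, ω₃, ω₄}, S }.
Round 1: 2 new —
  {ω₂}  = complement {ω₁, ω₃, ω₄}
  {ω₂, ω₄}  = complement {ω₁, ω₃}
  |family| = 8
Round 2 (3 new):
  {ω₂, ω₃}  = {ω₃} ∪ {ω₂}
  {ω₁, ω₂, ω₃}  = {ω₂} ∪ {ω₁, ω₃}
  {ω₂, ω₃, ω₄}  = {ω₃} ∪ {ω₂, ω₄}
  |family| = 11
Round 3. New:
  {ω₁}  = complement {ω₂, ω₃, ω₄}
  {ω₄}  = complement {ω₁, ω₂, ω₃}
  {ω₁, ω₄}  = complement {ω₂, ω₃}
  |family| = 14
Round 4. New:
  {ω₁, ω₂}  = {ω₂} ∪ {ω₁}
  {ω₃, ω₄}  = {ω₃} ∪ {ω₄}
  |family| = 16
Round 5: no new sets; the family is a σ-algebra.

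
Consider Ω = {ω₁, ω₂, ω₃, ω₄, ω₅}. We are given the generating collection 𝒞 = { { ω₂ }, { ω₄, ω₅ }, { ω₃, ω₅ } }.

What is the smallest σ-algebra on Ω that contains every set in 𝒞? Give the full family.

Begin from { {}, { ω₂ }, { ω₃, ω₅ }, { ω₄, ω₅ }, Ω } (that is, 𝒞 plus ∅ and Ω).
Iteration 1: +6 →
  { ω₁, ω₂, ω₃ }  = Ω∖{ ω₄, ω₅ }
  { ω₁, ω₂, ω₄ }  = Ω∖{ ω₃, ω₅ }
  { ω₂, ω₃, ω₅ }  = { ω₃, ω₅ } ∪ { ω₂ }
  { ω₂, ω₄, ω₅ }  = { ω₄, ω₅ } ∪ { ω₂ }
  { ω₃, ω₄, ω₅ }  = { ω₄, ω₅ } ∪ { ω₃, ω₅ }
  { ω₁, ω₃, ω₄, ω₅ }  = Ω∖{ ω₂ }
  — 11 sets.
Iteration 2 (7 new):
  { ω₁, ω₂ }  = Ω∖{ ω₃, ω₄, ω₅ }
  { ω₁, ω₃ }  = Ω∖{ ω₂, ω₄, ω₅ }
  { ω₁, ω₄ }  = Ω∖{ ω₂, ω₃, ω₅ }
  { ω₁, ω₂, ω₃, ω₄ }  = { ω₁, ω₂, ω₃ } ∪ { ω₁, ω₂, ω₄ }
  { ω₁, ω₂, ω₃, ω₅ }  = { ω₁, ω₂, ω₃ } ∪ { ω₂, ω₃, ω₅ }
  { ω₁, ω₂, ω₄, ω₅ }  = { ω₁, ω₂, ω₄ } ∪ { ω₄, ω₅ }
  { ω₂, ω₃, ω₄, ω₅ }  = { ω₃, ω₄, ω₅ } ∪ { ω₂ }
  — 18 sets.
Iteration 3 (7 new):
  { ω₁ }  = Ω∖{ ω₂, ω₃, ω₄, ω₅ }
  { ω₃ }  = Ω∖{ ω₁, ω₂, ω₄, ω₅ }
  { ω₄ }  = Ω∖{ ω₁, ω₂, ω₃, ω₅ }
  { ω₅ }  = Ω∖{ ω₁, ω₂, ω₃, ω₄ }
  { ω₁, ω₃, ω₄ }  = { ω₁, ω₄ } ∪ { ω₁, ω₃ }
  { ω₁, ω₃, ω₅ }  = { ω₁, ω₃ } ∪ { ω₃, ω₅ }
  { ω₁, ω₄, ω₅ }  = { ω₄, ω₅ } ∪ { ω₁, ω₄ }
  — 25 sets.
Iteration 4 adds 6:
  { ω₁, ω₅ }  = { ω₅ } ∪ { ω₁ }
  { ω₂, ω₃ }  = Ω∖{ ω₁, ω₄, ω₅ }
  { ω₂, ω₄ }  = Ω∖{ ω₁, ω₃, ω₅ }
  { ω₂, ω₅ }  = Ω∖{ ω₁, ω₃, ω₄ }
  { ω₃, ω₄ }  = { ω₃ } ∪ { ω₄ }
  { ω₁, ω₂, ω₅ }  = { ω₁, ω₂ } ∪ { ω₅ }
  — 31 sets.
Iteration 5 (1 new):
  { ω₂, ω₃, ω₄ }  = Ω∖{ ω₁, ω₅ }
  — 32 sets.
Iteration 6 adds nothing — fixpoint reached.

|σ(𝒞)| = 32.  σ(𝒞) = { {}, { ω₁ }, { ω₂ }, { ω₃ }, { ω₄ }, { ω₅ }, { ω₁, ω₂ }, { ω₁, ω₃ }, { ω₁, ω₄ }, { ω₁, ω₅ }, { ω₂, ω₃ }, { ω₂, ω₄ }, { ω₂, ω₅ }, { ω₃, ω₄ }, { ω₃, ω₅ }, { ω₄, ω₅ }, { ω₁, ω₂, ω₃ }, { ω₁, ω₂, ω₄ }, { ω₁, ω₂, ω₅ }, { ω₁, ω₃, ω₄ }, { ω₁, ω₃, ω₅ }, { ω₁, ω₄, ω₅ }, { ω₂, ω₃, ω₄ }, { ω₂, ω₃, ω₅ }, { ω₂, ω₄, ω₅ }, { ω₃, ω₄, ω₅ }, { ω₁, ω₂, ω₃, ω₄ }, { ω₁, ω₂, ω₃, ω₅ }, { ω₁, ω₂, ω₄, ω₅ }, { ω₁, ω₃, ω₄, ω₅ }, { ω₂, ω₃, ω₄, ω₅ }, Ω }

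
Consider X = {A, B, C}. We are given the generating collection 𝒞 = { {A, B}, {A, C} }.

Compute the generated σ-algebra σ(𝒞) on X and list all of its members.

σ(𝒞) = { ∅, {A}, {B}, {C}, {A, B}, {A, C}, {B, C}, X }

Check:
Begin from { ∅, {A, B}, {A, C}, X } (that is, 𝒞 plus ∅ and X).
Iteration 1. New:
  {B}  = X∖{A, C}
  {C}  = X∖{A, B}
  [6 total]
Iteration 2: 1 new —
  {B, C}  = {C} ∪ {B}
  [7 total]
Iteration 3. New:
  {A}  = X∖{B, C}
  [8 total]
Iteration 4: stable.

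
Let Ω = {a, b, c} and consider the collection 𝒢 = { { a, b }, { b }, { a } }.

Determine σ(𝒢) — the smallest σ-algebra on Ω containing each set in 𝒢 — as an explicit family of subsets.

Initial family (5 sets): { ∅, { a }, { b }, { a, b }, Ω }.
Pass 1 (3 new):
  { c }  = Ω∖{ a, b }
  { a, c }  = Ω∖{ b }
  { b, c }  = Ω∖{ a }
  |family| = 8
Pass 2 adds nothing — fixpoint reached.

Therefore σ(𝒢) = { ∅, { a }, { b }, { c }, { a, b }, { a, c }, { b, c }, Ω } (|σ(𝒢)| = 8).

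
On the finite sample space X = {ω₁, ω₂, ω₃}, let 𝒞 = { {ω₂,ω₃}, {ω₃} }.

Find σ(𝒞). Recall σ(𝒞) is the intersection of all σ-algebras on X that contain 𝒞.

σ(𝒞) (8 sets): { {}, {ω₁}, {ω₂}, {ω₃}, {ω₁,ω₂}, {ω₁,ω₃}, {ω₂,ω₃}, X }

Check:
Take S₀ = 𝒞 ∪ {∅, X} = { {}, {ω₃}, {ω₂,ω₃}, X }.
Iteration 1: +2 →
  {ω₁}  = X∖{ω₂,ω₃}
  {ω₁,ω₂}  = X∖{ω₃}
  |family| = 6
Iteration 2: +1 →
  {ω₁,ω₃}  = {ω₃} ∪ {ω₁}
  |family| = 7
Iteration 3. New:
  {ω₂}  = X∖{ω₁,ω₃}
  |family| = 8
Iteration 4: closed — nothing new.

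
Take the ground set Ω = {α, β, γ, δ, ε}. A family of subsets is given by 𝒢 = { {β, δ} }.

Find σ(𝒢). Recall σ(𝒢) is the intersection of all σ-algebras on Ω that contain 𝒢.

Initial family (3 sets): { {}, {β, δ}, Ω }.
Pass 1 (1 new):
  {α, γ, ε}  = Ω∖{β, δ}
  |family| = 4
Pass 2: already closed under ᶜ and ∪.

σ(𝒢) = { {}, {β, δ}, {α, γ, ε}, Ω }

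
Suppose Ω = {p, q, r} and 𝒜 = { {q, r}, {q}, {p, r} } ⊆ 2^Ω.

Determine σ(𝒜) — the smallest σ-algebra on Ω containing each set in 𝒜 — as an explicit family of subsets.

Seed the family with 𝒜 together with ∅ and Ω: { {}, {q}, {p, r}, {q, r}, Ω }.
Round 1 (1 new):
  {p}  = {q, r}ᶜ
Round 2. New:
  {p, q}  = {q} ∪ {p}
Round 3: +1 →
  {r}  = {p, q}ᶜ
Round 4: no new sets; the family is a σ-algebra.

|σ(𝒜)| = 8.  σ(𝒜) = { {}, {p}, {q}, {r}, {p, q}, {p, r}, {q, r}, Ω }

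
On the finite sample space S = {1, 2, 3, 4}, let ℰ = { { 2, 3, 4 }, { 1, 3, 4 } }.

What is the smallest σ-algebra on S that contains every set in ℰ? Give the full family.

σ(ℰ) (8 sets): { {  }, { 1 }, { 2 }, { 1, 2 }, { 3, 4 }, { 1, 3, 4 }, { 2, 3, 4 }, S }

Derivation:
Seed the family with ℰ together with ∅ and S: { {  }, { 1, 3, 4 }, { 2, 3, 4 }, S }.
Step 1. New:
  { 1 }  = S∖{ 2, 3, 4 }
  { 2 }  = S∖{ 1, 3, 4 }
  — 6 sets.
Step 2. New:
  { 1, 2 }  = { 2 } ∪ { 1 }
  — 7 sets.
Step 3 adds 1:
  { 3, 4 }  = S∖{ 1, 2 }
  — 8 sets.
Step 4: already closed under ᶜ and ∪.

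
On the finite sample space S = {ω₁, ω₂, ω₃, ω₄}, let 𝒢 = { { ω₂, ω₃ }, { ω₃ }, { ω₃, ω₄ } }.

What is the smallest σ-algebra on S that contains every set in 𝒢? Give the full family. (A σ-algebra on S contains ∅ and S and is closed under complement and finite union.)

Take S₀ = 𝒢 ∪ {∅, S} = { {  }, { ω₃ }, { ω₂, ω₃ }, { ω₃, ω₄ }, S }.
Pass 1: 4 new —
  { ω₁, ω₂ }  = { ω₃, ω₄ }ᶜ
  { ω₁, ω₄ }  = { ω₂, ω₃ }ᶜ
  { ω₁, ω₂, ω₄ }  = { ω₃ }ᶜ
  { ω₂, ω₃, ω₄ }  = { ω₃, ω₄ } ∪ { ω₂, ω₃ }
  |family| = 9
Pass 2. New:
  { ω₁ }  = { ω₂, ω₃, ω₄ }ᶜ
  { ω₁, ω₂, ω₃ }  = { ω₁, ω₂ } ∪ { ω₃ }
  { ω₁, ω₃, ω₄ }  = { ω₃, ω₄ } ∪ { ω₁, ω₄ }
  |family| = 12
Pass 3. New:
  { ω₂ }  = { ω₁, ω₃, ω₄ }ᶜ
  { ω₄ }  = { ω₁, ω₂, ω₃ }ᶜ
  { ω₁, ω₃ }  = { ω₃ } ∪ { ω₁ }
  |family| = 15
Pass 4 adds 1:
  { ω₂, ω₄ }  = { ω₁, ω₃ }ᶜ
  |family| = 16
Pass 5: closed — nothing new.

Therefore σ(𝒢) = { {  }, { ω₁ }, { ω₂ }, { ω₃ }, { ω₄ }, { ω₁, ω₂ }, { ω₁, ω₃ }, { ω₁, ω₄ }, { ω₂, ω₃ }, { ω₂, ω₄ }, { ω₃, ω₄ }, { ω₁, ω₂, ω₃ }, { ω₁, ω₂, ω₄ }, { ω₁, ω₃, ω₄ }, { ω₂, ω₃, ω₄ }, S } (|σ(𝒢)| = 16).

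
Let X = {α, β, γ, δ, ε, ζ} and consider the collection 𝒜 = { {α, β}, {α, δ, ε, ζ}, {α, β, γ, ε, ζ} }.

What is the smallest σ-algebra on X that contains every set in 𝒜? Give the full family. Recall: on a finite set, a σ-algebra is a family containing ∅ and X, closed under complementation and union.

Answer: σ(𝒜) = { {}, {α}, {β}, {γ}, {δ}, {α, β}, {α, γ}, {α, δ}, {β, γ}, {β, δ}, {γ, δ}, {ε, ζ}, {α, β, γ}, {α, β, δ}, {α, γ, δ}, {α, ε, ζ}, {β, γ, δ}, {β, ε, ζ}, {γ, ε, ζ}, {δ, ε, ζ}, {α, β, γ, δ}, {α, β, ε, ζ}, {α, γ, ε, ζ}, {α, δ, ε, ζ}, {β, γ, ε, ζ}, {β, δ, ε, ζ}, {γ, δ, ε, ζ}, {α, β, γ, ε, ζ}, {α, β, δ, ε, ζ}, {α, γ, δ, ε, ζ}, {β, γ, δ, ε, ζ}, X }

Check:
Take S₀ = 𝒜 ∪ {∅, X} = { {}, {α, β}, {α, δ, ε, ζ}, {α, β, γ, ε, ζ}, X }.
Pass 1 (4 new):
  {δ}  = complement {α, β, γ, ε, ζ}
  {β, γ}  = complement {α, δ, ε, ζ}
  {γ, δ, ε, ζ}  = complement {α, β}
  {α, β, δ, ε, ζ}  = {α, β} ∪ {α, δ, ε, ζ}
  — 9 sets.
Pass 2. New:
  {γ}  = complement {α, β, δ, ε, ζ}
  {α, β, γ}  = {α, β} ∪ {β, γ}
  {α, β, δ}  = {α, β} ∪ {δ}
  {β, γ, δ}  = {β, γ} ∪ {δ}
  {α, γ, δ, ε, ζ}  = {γ, δ, ε, ζ} ∪ {α, δ, ε, ζ}
  {β, γ, δ, ε, ζ}  = {γ, δ, ε, ζ} ∪ {β, γ}
  — 15 sets.
Pass 3: +7 →
  {α}  = complement {β, γ, δ, ε, ζ}
  {β}  = complement {α, γ, δ, ε, ζ}
  {γ, δ}  = {γ} ∪ {δ}
  {α, ε, ζ}  = complement {β, γ, δ}
  {γ, ε, ζ}  = complement {α, β, δ}
  {δ, ε, ζ}  = complement {α, β, γ}
  {α, β, γ, δ}  = {γ} ∪ {α, β, δ}
  — 22 sets.
Pass 4: 9 new —
  {α, γ}  = {γ} ∪ {α}
  {α, δ}  = {δ} ∪ {α}
  {β, δ}  = {β} ∪ {δ}
  {ε, ζ}  = complement {α, β, γ, δ}
  {α, γ, δ}  = {γ, δ} ∪ {α}
  {α, β, ε, ζ}  = complement {γ, δ}
  {α, γ, ε, ζ}  = {α, ε, ζ} ∪ {γ}
  {β, γ, ε, ζ}  = {β} ∪ {γ, ε, ζ}
  {β, δ, ε, ζ}  = {β} ∪ {δ, ε, ζ}
  — 31 sets.
Pass 5: 1 new —
  {β, ε, ζ}  = complement {α, γ, δ}
  — 32 sets.
Pass 6: stable.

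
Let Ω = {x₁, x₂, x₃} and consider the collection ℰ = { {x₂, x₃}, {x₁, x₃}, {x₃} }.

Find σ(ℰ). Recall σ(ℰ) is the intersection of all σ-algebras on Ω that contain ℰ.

Begin from { {}, {x₃}, {x₁, x₃}, {x₂, x₃}, Ω } (that is, ℰ plus ∅ and Ω).
Pass 1 adds 3:
  {x₁}  = {x₂, x₃}ᶜ
  {x₂}  = {x₁, x₃}ᶜ
  {x₁, x₂}  = {x₃}ᶜ
  [8 total]
Pass 2 adds nothing — fixpoint reached.

|σ(ℰ)| = 8.  σ(ℰ) = { {}, {x₁}, {x₂}, {x₃}, {x₁, x₂}, {x₁, x₃}, {x₂, x₃}, Ω }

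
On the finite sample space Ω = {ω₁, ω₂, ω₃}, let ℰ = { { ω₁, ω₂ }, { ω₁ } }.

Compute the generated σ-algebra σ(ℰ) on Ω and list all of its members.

|σ(ℰ)| = 8.  σ(ℰ) = { {}, { ω₁ }, { ω₂ }, { ω₃ }, { ω₁, ω₂ }, { ω₁, ω₃ }, { ω₂, ω₃ }, Ω }

Derivation:
Initial family (4 sets): { {}, { ω₁ }, { ω₁, ω₂ }, Ω }.
Round 1 adds 2:
  { ω₃ }  = Ω∖{ ω₁, ω₂ }
  { ω₂, ω₃ }  = Ω∖{ ω₁ }
  |family| = 6
Round 2 adds 1:
  { ω₁, ω₃ }  = { ω₃ } ∪ { ω₁ }
  |family| = 7
Round 3. New:
  { ω₂ }  = Ω∖{ ω₁, ω₃ }
  |family| = 8
Round 4: already closed under ᶜ and ∪.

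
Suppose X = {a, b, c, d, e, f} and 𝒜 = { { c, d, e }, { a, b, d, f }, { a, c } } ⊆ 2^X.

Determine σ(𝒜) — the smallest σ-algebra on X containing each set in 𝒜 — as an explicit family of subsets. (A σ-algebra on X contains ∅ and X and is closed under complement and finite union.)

Seed the family with 𝒜 together with ∅ and X: { {}, { a, c }, { c, d, e }, { a, b, d, f }, X }.
Round 1 adds 5:
  { c, e }  = ᶜ of { a, b, d, f }
  { a, b, f }  = ᶜ of { c, d, e }
  { a, c, d, e }  = { c, d, e } ∪ { a, c }
  { b, d, e, f }  = ᶜ of { a, c }
  { a, b, c, d, f }  = { a, b, d, f } ∪ { a, c }
  (now 10)
Round 2 adds 7:
  { e }  = ᶜ of { a, b, c, d, f }
  { b, f }  = ᶜ of { a, c, d, e }
  { a, c, e }  = { a, c } ∪ { c, e }
  { a, b, c, f }  = { a, c } ∪ { a, b, f }
  { a, b, c, e, f }  = { c, e } ∪ { a, b, f }
  { a, b, d, e, f }  = { a, b, d, f } ∪ { b, d, e, f }
  { b, c, d, e, f }  = { c, d, e } ∪ { b, d, e, f }
  (now 17)
Round 3. New:
  { a }  = ᶜ of { b, c, d, e, f }
  { c }  = ᶜ of { a, b, d, e, f }
  { d }  = ᶜ of { a, b, c, e, f }
  { d, e }  = ᶜ of { a, b, c, f }
  { b, d, f }  = ᶜ of { a, c, e }
  { b, e, f }  = { b, f } ∪ { e }
  { a, b, e, f }  = { a, b, f } ∪ { e }
  { b, c, e, f }  = { c, e } ∪ { b, f }
  (now 25)
Round 4: +7 →
  { a, d }  = ᶜ of { b, c, e, f }
  { a, e }  = { a } ∪ { e }
  { c, d }  = ᶜ of { a, b, e, f }
  { a, c, d }  = ᶜ of { b, e, f }
  { a, d, e }  = { a } ∪ { d, e }
  { b, c, f }  = { b, f } ∪ { c }
  { b, c, d, f }  = { b, d, f } ∪ { c }
  (now 32)
Round 5: already closed under ᶜ and ∪.

|σ(𝒜)| = 32.  σ(𝒜) = { {}, { a }, { c }, { d }, { e }, { a, c }, { a, d }, { a, e }, { b, f }, { c, d }, { c, e }, { d, e }, { a, b, f }, { a, c, d }, { a, c, e }, { a, d, e }, { b, c, f }, { b, d, f }, { b, e, f }, { c, d, e }, { a, b, c, f }, { a, b, d, f }, { a, b, e, f }, { a, c, d, e }, { b, c, d, f }, { b, c, e, f }, { b, d, e, f }, { a, b, c, d, f }, { a, b, c, e, f }, { a, b, d, e, f }, { b, c, d, e, f }, X }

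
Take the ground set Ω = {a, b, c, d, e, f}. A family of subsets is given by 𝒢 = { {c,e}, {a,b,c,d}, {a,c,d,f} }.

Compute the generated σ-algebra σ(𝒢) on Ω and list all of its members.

Initial family (5 sets): { {}, {c,e}, {a,b,c,d}, {a,c,d,f}, Ω }.
Pass 1 adds 6:
  {b,e}  = {a,c,d,f}ᶜ
  {e,f}  = {a,b,c,d}ᶜ
  {a,b,d,f}  = {c,e}ᶜ
  {a,b,c,d,e}  = {c,e} ∪ {a,b,c,d}
  {a,b,c,d,f}  = {a,c,d,f} ∪ {a,b,c,d}
  {a,c,d,e,f}  = {a,c,d,f} ∪ {c,e}
  |family| = 11
Pass 2: +7 →
  {b}  = {a,c,d,e,f}ᶜ
  {e}  = {a,b,c,d,f}ᶜ
  {f}  = {a,b,c,d,e}ᶜ
  {b,c,e}  = {b,e} ∪ {c,e}
  {b,e,f}  = {b,e} ∪ {e,f}
  {c,e,f}  = {e,f} ∪ {c,e}
  {a,b,d,e,f}  = {b,e} ∪ {a,b,d,f}
  |family| = 18
Pass 3. New:
  {c}  = {a,b,d,e,f}ᶜ
  {b,f}  = {b} ∪ {f}
  {a,b,d}  = {c,e,f}ᶜ
  {a,c,d}  = {b,e,f}ᶜ
  {a,d,f}  = {b,c,e}ᶜ
  {b,c,e,f}  = {b,e} ∪ {c,e,f}
  |family| = 24
Pass 4 adds 7:
  {a,d}  = {b,c,e,f}ᶜ
  {b,c}  = {b} ∪ {c}
  {c,f}  = {f} ∪ {c}
  {b,c,f}  = {b,f} ∪ {c}
  {a,b,d,e}  = {b,e} ∪ {a,b,d}
  {a,c,d,e}  = {b,f}ᶜ
  {a,d,e,f}  = {e,f} ∪ {a,d,f}
  |family| = 31
Pass 5: 1 new —
  {a,d,e}  = {b,c,f}ᶜ
  |family| = 32
Pass 6: already closed under ᶜ and ∪.

|σ(𝒢)| = 32.  σ(𝒢) = { {}, {b}, {c}, {e}, {f}, {a,d}, {b,c}, {b,e}, {b,f}, {c,e}, {c,f}, {e,f}, {a,b,d}, {a,c,d}, {a,d,e}, {a,d,f}, {b,c,e}, {b,c,f}, {b,e,f}, {c,e,f}, {a,b,c,d}, {a,b,d,e}, {a,b,d,f}, {a,c,d,e}, {a,c,d,f}, {a,d,e,f}, {b,c,e,f}, {a,b,c,d,e}, {a,b,c,d,f}, {a,b,d,e,f}, {a,c,d,e,f}, Ω }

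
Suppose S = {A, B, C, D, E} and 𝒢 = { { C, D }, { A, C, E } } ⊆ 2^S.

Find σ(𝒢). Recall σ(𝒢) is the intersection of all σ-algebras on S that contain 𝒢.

Take S₀ = 𝒢 ∪ {∅, S} = { {  }, { C, D }, { A, C, E }, S }.
Iteration 1: 3 new —
  { B, D }  = S∖{ A, C, E }
  { A, B, E }  = S∖{ C, D }
  { A, C, D, E }  = { A, C, E } ∪ { C, D }
  [7 total]
Iteration 2 (4 new):
  { B }  = S∖{ A, C, D, E }
  { B, C, D }  = { C, D } ∪ { B, D }
  { A, B, C, E }  = { A, B, E } ∪ { A, C, E }
  { A, B, D, E }  = { A, B, E } ∪ { B, D }
  [11 total]
Iteration 3 adds 3:
  { C }  = S∖{ A, B, D, E }
  { D }  = S∖{ A, B, C, E }
  { A, E }  = S∖{ B, C, D }
  [14 total]
Iteration 4 (2 new):
  { B, C }  = { C } ∪ { B }
  { A, D, E }  = { A, E } ∪ { D }
  [16 total]
Iteration 5: already closed under ᶜ and ∪.

|σ(𝒢)| = 16.  σ(𝒢) = { {  }, { B }, { C }, { D }, { A, E }, { B, C }, { B, D }, { C, D }, { A, B, E }, { A, C, E }, { A, D, E }, { B, C, D }, { A, B, C, E }, { A, B, D, E }, { A, C, D, E }, S }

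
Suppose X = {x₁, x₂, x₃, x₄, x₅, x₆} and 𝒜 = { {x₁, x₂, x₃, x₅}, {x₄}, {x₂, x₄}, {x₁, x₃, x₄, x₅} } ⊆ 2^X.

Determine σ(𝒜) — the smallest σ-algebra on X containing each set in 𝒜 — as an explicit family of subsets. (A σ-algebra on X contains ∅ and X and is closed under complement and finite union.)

σ(𝒜) = { {}, {x₂}, {x₄}, {x₆}, {x₂, x₄}, {x₂, x₆}, {x₄, x₆}, {x₁, x₃, x₅}, {x₂, x₄, x₆}, {x₁, x₂, x₃, x₅}, {x₁, x₃, x₄, x₅}, {x₁, x₃, x₅, x₆}, {x₁, x₂, x₃, x₄, x₅}, {x₁, x₂, x₃, x₅, x₆}, {x₁, x₃, x₄, x₅, x₆}, X }

Working:
Start: 𝒜 ∪ {∅, X} = { {}, {x₄}, {x₂, x₄}, {x₁, x₂, x₃, x₅}, {x₁, x₃, x₄, x₅}, X }.
Round 1 adds 5:
  {x₂, x₆}  = {x₁, x₃, x₄, x₅}ᶜ
  {x₄, x₆}  = {x₁, x₂, x₃, x₅}ᶜ
  {x₁, x₃, x₅, x₆}  = {x₂, x₄}ᶜ
  {x₁, x₂, x₃, x₄, x₅}  = {x₁, x₃, x₄, x₅} ∪ {x₁, x₂, x₃, x₅}
  {x₁, x₂, x₃, x₅, x₆}  = {x₄}ᶜ
  — 11 sets.
Round 2: 3 new —
  {x₆}  = {x₁, x₂, x₃, x₄, x₅}ᶜ
  {x₂, x₄, x₆}  = {x₂, x₆} ∪ {x₄}
  {x₁, x₃, x₄, x₅, x₆}  = {x₁, x₃, x₅, x₆} ∪ {x₁, x₃, x₄, x₅}
  — 14 sets.
Round 3. New:
  {x₂}  = {x₁, x₃, x₄, x₅, x₆}ᶜ
  {x₁, x₃, x₅}  = {x₂, x₄, x₆}ᶜ
  — 16 sets.
Round 4: stable.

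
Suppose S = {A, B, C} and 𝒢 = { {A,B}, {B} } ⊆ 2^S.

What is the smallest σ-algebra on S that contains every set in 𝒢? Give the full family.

|σ(𝒢)| = 8.  σ(𝒢) = { ∅, {A}, {B}, {C}, {A,B}, {A,C}, {B,C}, S }

Working:
Initial family (4 sets): { ∅, {B}, {A,B}, S }.
Pass 1: 2 new —
  {C}  = S∖{A,B}
  {A,C}  = S∖{B}
  (now 6)
Pass 2: 1 new —
  {B,C}  = {C} ∪ {B}
  (now 7)
Pass 3: 1 new —
  {A}  = S∖{B,C}
  (now 8)
Pass 4: no new sets; the family is a σ-algebra.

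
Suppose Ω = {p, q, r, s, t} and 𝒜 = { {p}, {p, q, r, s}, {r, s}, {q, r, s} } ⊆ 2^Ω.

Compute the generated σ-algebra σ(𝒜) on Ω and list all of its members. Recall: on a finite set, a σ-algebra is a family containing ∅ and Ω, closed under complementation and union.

σ(𝒜) = { {}, {p}, {q}, {t}, {p, q}, {p, t}, {q, t}, {r, s}, {p, q, t}, {p, r, s}, {q, r, s}, {r, s, t}, {p, q, r, s}, {p, r, s, t}, {q, r, s, t}, Ω }

Check:
Seed the family with 𝒜 together with ∅ and Ω: { {}, {p}, {r, s}, {q, r, s}, {p, q, r, s}, Ω }.
Iteration 1: 5 new —
  {t}  = {p, q, r, s}ᶜ
  {p, t}  = {q, r, s}ᶜ
  {p, q, t}  = {r, s}ᶜ
  {p, r, s}  = {r, s} ∪ {p}
  {q, r, s, t}  = {p}ᶜ
  [11 total]
Iteration 2. New:
  {q, t}  = {p, r, s}ᶜ
  {r, s, t}  = {r, s} ∪ {t}
  {p, r, s, t}  = {r, s} ∪ {p, t}
  [14 total]
Iteration 3: +2 →
  {q}  = {p, r, s, t}ᶜ
  {p, q}  = {r, s, t}ᶜ
  [16 total]
Iteration 4 adds nothing — fixpoint reached.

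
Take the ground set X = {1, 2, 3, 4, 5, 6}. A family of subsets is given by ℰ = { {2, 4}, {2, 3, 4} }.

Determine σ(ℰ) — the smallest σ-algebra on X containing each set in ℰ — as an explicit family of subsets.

Begin from { {}, {2, 4}, {2, 3, 4}, X } (that is, ℰ plus ∅ and X).
Pass 1 (2 new):
  {1, 5, 6}  = X∖{2, 3, 4}
  {1, 3, 5, 6}  = X∖{2, 4}
  — 6 sets.
Pass 2: 1 new —
  {1, 2, 4, 5, 6}  = {1, 5, 6} ∪ {2, 4}
  — 7 sets.
Pass 3 (1 new):
  {3}  = X∖{1, 2, 4, 5, 6}
  — 8 sets.
Pass 4: already closed under ᶜ and ∪.

|σ(ℰ)| = 8.  σ(ℰ) = { {}, {3}, {2, 4}, {1, 5, 6}, {2, 3, 4}, {1, 3, 5, 6}, {1, 2, 4, 5, 6}, X }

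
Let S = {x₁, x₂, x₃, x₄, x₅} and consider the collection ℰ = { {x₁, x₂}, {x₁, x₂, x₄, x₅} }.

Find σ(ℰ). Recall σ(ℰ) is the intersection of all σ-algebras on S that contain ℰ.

σ(ℰ) (8 sets): { ∅, {x₃}, {x₁, x₂}, {x₄, x₅}, {x₁, x₂, x₃}, {x₃, x₄, x₅}, {x₁, x₂, x₄, x₅}, S }

Derivation:
Seed the family with ℰ together with ∅ and S: { ∅, {x₁, x₂}, {x₁, x₂, x₄, x₅}, S }.
Round 1: 2 new —
  {x₃}  = complement {x₁, x₂, x₄, x₅}
  {x₃, x₄, x₅}  = complement {x₁, x₂}
  (now 6)
Round 2: 1 new —
  {x₁, x₂, x₃}  = {x₃} ∪ {x₁, x₂}
  (now 7)
Round 3: 1 new —
  {x₄, x₅}  = complement {x₁, x₂, x₃}
  (now 8)
Round 4: already closed under ᶜ and ∪.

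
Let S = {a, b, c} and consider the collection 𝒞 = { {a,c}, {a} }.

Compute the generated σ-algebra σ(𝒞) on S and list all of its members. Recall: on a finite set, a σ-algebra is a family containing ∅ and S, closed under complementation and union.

|σ(𝒞)| = 8.  σ(𝒞) = { ∅, {a}, {b}, {c}, {a,b}, {a,c}, {b,c}, S }

Check:
Take S₀ = 𝒞 ∪ {∅, S} = { ∅, {a}, {a,c}, S }.
Iteration 1. New:
  {b}  = complement {a,c}
  {b,c}  = complement {a}
  (now 6)
Iteration 2: 1 new —
  {a,b}  = {b} ∪ {a}
  (now 7)
Iteration 3: +1 →
  {c}  = complement {a,b}
  (now 8)
Iteration 4: closed — nothing new.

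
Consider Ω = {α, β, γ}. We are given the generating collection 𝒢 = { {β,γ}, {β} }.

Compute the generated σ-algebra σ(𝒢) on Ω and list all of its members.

|σ(𝒢)| = 8.  σ(𝒢) = { {}, {α}, {β}, {γ}, {α,β}, {α,γ}, {β,γ}, Ω }

Derivation:
Initial family (4 sets): { {}, {β}, {β,γ}, Ω }.
Iteration 1 (2 new):
  {α}  = Ω∖{β,γ}
  {α,γ}  = Ω∖{β}
  — 6 sets.
Iteration 2 (1 new):
  {α,β}  = {β} ∪ {α}
  — 7 sets.
Iteration 3 (1 new):
  {γ}  = Ω∖{α,β}
  — 8 sets.
Iteration 4: closed — nothing new.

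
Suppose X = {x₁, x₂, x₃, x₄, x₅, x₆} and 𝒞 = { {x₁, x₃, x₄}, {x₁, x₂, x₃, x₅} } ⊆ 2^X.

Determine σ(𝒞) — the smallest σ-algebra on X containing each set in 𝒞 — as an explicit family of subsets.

σ(𝒞) = { ∅, {x₄}, {x₆}, {x₁, x₃}, {x₂, x₅}, {x₄, x₆}, {x₁, x₃, x₄}, {x₁, x₃, x₆}, {x₂, x₄, x₅}, {x₂, x₅, x₆}, {x₁, x₂, x₃, x₅}, {x₁, x₃, x₄, x₆}, {x₂, x₄, x₅, x₆}, {x₁, x₂, x₃, x₄, x₅}, {x₁, x₂, x₃, x₅, x₆}, X }

Derivation:
Seed the family with 𝒞 together with ∅ and X: { ∅, {x₁, x₃, x₄}, {x₁, x₂, x₃, x₅}, X }.
Step 1: 3 new —
  {x₄, x₆}  = complement {x₁, x₂, x₃, x₅}
  {x₂, x₅, x₆}  = complement {x₁, x₃, x₄}
  {x₁, x₂, x₃, x₄, x₅}  = {x₁, x₂, x₃, x₅} ∪ {x₁, x₃, x₄}
  |family| = 7
Step 2: +4 →
  {x₆}  = complement {x₁, x₂, x₃, x₄, x₅}
  {x₁, x₃, x₄, x₆}  = {x₁, x₃, x₄} ∪ {x₄, x₆}
  {x₂, x₄, x₅, x₆}  = {x₂, x₅, x₆} ∪ {x₄, x₆}
  {x₁, x₂, x₃, x₅, x₆}  = {x₂, x₅, x₆} ∪ {x₁, x₂, x₃, x₅}
  |family| = 11
Step 3. New:
  {x₄}  = complement {x₁, x₂, x₃, x₅, x₆}
  {x₁, x₃}  = complement {x₂, x₄, x₅, x₆}
  {x₂, x₅}  = complement {x₁, x₃, x₄, x₆}
  |family| = 14
Step 4: 2 new —
  {x₁, x₃, x₆}  = {x₁, x₃} ∪ {x₆}
  {x₂, x₄, x₅}  = {x₂, x₅} ∪ {x₄}
  |family| = 16
Step 5: already closed under ᶜ and ∪.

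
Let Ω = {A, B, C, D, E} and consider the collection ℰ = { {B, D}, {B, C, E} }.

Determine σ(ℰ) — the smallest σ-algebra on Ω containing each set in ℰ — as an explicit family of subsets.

Answer: σ(ℰ) = { {}, {A}, {B}, {D}, {A, B}, {A, D}, {B, D}, {C, E}, {A, B, D}, {A, C, E}, {B, C, E}, {C, D, E}, {A, B, C, E}, {A, C, D, E}, {B, C, D, E}, Ω }

Check:
Seed the family with ℰ together with ∅ and Ω: { {}, {B, D}, {B, C, E}, Ω }.
Round 1. New:
  {A, D}  = complement {B, C, E}
  {A, C, E}  = complement {B, D}
  {B, C, D, E}  = {B, D} ∪ {B, C, E}
  [7 total]
Round 2. New:
  {A}  = complement {B, C, D, E}
  {A, B, D}  = {A, D} ∪ {B, D}
  {A, B, C, E}  = {B, C, E} ∪ {A, C, E}
  {A, C, D, E}  = {A, D} ∪ {A, C, E}
  [11 total]
Round 3: +3 →
  {B}  = complement {A, C, D, E}
  {D}  = complement {A, B, C, E}
  {C, E}  = complement {A, B, D}
  [14 total]
Round 4 (2 new):
  {A, B}  = {B} ∪ {A}
  {C, D, E}  = {D} ∪ {C, E}
  [16 total]
Round 5: no new sets; the family is a σ-algebra.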